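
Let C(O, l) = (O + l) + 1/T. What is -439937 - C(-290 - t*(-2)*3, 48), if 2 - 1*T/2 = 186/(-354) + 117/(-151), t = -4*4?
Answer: -25850188505/58804 ≈ -4.3960e+5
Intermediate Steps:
t = -16
T = 58804/8909 (T = 4 - 2*(186/(-354) + 117/(-151)) = 4 - 2*(186*(-1/354) + 117*(-1/151)) = 4 - 2*(-31/59 - 117/151) = 4 - 2*(-11584/8909) = 4 + 23168/8909 = 58804/8909 ≈ 6.6005)
C(O, l) = 8909/58804 + O + l (C(O, l) = (O + l) + 1/(58804/8909) = (O + l) + 8909/58804 = 8909/58804 + O + l)
-439937 - C(-290 - t*(-2)*3, 48) = -439937 - (8909/58804 + (-290 - (-16*(-2))*3) + 48) = -439937 - (8909/58804 + (-290 - 32*3) + 48) = -439937 - (8909/58804 + (-290 - 1*96) + 48) = -439937 - (8909/58804 + (-290 - 96) + 48) = -439937 - (8909/58804 - 386 + 48) = -439937 - 1*(-19866843/58804) = -439937 + 19866843/58804 = -25850188505/58804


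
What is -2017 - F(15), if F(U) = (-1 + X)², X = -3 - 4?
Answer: -2081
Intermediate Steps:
X = -7
F(U) = 64 (F(U) = (-1 - 7)² = (-8)² = 64)
-2017 - F(15) = -2017 - 1*64 = -2017 - 64 = -2081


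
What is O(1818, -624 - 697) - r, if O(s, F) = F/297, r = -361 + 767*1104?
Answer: -251384200/297 ≈ -8.4641e+5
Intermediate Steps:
r = 846407 (r = -361 + 846768 = 846407)
O(s, F) = F/297 (O(s, F) = F*(1/297) = F/297)
O(1818, -624 - 697) - r = (-624 - 697)/297 - 1*846407 = (1/297)*(-1321) - 846407 = -1321/297 - 846407 = -251384200/297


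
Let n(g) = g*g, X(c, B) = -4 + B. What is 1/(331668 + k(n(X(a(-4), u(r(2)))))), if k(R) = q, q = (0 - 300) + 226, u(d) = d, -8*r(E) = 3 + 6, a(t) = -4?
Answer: 1/331594 ≈ 3.0157e-6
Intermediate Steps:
r(E) = -9/8 (r(E) = -(3 + 6)/8 = -1/8*9 = -9/8)
q = -74 (q = -300 + 226 = -74)
n(g) = g**2
k(R) = -74
1/(331668 + k(n(X(a(-4), u(r(2)))))) = 1/(331668 - 74) = 1/331594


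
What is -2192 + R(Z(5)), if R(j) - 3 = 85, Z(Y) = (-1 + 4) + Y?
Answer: -2104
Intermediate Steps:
Z(Y) = 3 + Y
R(j) = 88 (R(j) = 3 + 85 = 88)
-2192 + R(Z(5)) = -2192 + 88 = -2104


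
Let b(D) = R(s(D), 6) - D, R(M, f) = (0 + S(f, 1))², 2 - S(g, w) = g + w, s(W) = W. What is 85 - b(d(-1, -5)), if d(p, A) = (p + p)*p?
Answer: 62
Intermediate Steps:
S(g, w) = 2 - g - w (S(g, w) = 2 - (g + w) = 2 + (-g - w) = 2 - g - w)
d(p, A) = 2*p² (d(p, A) = (2*p)*p = 2*p²)
R(M, f) = (1 - f)² (R(M, f) = (0 + (2 - f - 1*1))² = (0 + (2 - f - 1))² = (0 + (1 - f))² = (1 - f)²)
b(D) = 25 - D (b(D) = (-1 + 6)² - D = 5² - D = 25 - D)
85 - b(d(-1, -5)) = 85 - (25 - 2*(-1)²) = 85 - (25 - 2) = 85 - 1*23 = 85 - 23 = 62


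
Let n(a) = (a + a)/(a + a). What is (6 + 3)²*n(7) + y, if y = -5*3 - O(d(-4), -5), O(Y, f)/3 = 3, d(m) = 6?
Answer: 57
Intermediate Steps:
O(Y, f) = 9 (O(Y, f) = 3*3 = 9)
n(a) = 1 (n(a) = (2*a)/((2*a)) = (2*a)*(1/(2*a)) = 1)
y = -24 (y = -5*3 - 1*9 = -15 - 9 = -24)
(6 + 3)²*n(7) + y = (6 + 3)²*1 - 24 = 9²*1 - 24 = 81*1 - 24 = 81 - 24 = 57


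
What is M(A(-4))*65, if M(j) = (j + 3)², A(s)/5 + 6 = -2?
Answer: 88985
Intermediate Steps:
A(s) = -40 (A(s) = -30 + 5*(-2) = -30 - 10 = -40)
M(j) = (3 + j)²
M(A(-4))*65 = (3 - 40)²*65 = (-37)²*65 = 1369*65 = 88985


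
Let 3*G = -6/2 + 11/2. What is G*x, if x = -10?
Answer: -25/3 ≈ -8.3333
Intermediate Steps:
G = 5/6 (G = (-6/2 + 11/2)/3 = (-6*1/2 + 11*(1/2))/3 = (-3 + 11/2)/3 = (1/3)*(5/2) = 5/6 ≈ 0.83333)
G*x = (5/6)*(-10) = -25/3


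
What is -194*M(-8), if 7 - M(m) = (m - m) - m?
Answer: 194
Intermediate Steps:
M(m) = 7 + m (M(m) = 7 - ((m - m) - m) = 7 - (0 - m) = 7 - (-1)*m = 7 + m)
-194*M(-8) = -194*(7 - 8) = -194*(-1) = 194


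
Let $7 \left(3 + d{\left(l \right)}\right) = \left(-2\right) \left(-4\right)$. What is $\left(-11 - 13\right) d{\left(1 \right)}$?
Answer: $\frac{312}{7} \approx 44.571$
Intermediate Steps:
$d{\left(l \right)} = - \frac{13}{7}$ ($d{\left(l \right)} = -3 + \frac{\left(-2\right) \left(-4\right)}{7} = -3 + \frac{1}{7} \cdot 8 = -3 + \frac{8}{7} = - \frac{13}{7}$)
$\left(-11 - 13\right) d{\left(1 \right)} = \left(-11 - 13\right) \left(- \frac{13}{7}\right) = \left(-24\right) \left(- \frac{13}{7}\right) = \frac{312}{7}$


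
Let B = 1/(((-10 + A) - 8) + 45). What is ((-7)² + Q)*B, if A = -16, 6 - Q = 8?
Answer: 47/11 ≈ 4.2727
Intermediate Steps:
Q = -2 (Q = 6 - 1*8 = 6 - 8 = -2)
B = 1/11 (B = 1/(((-10 - 16) - 8) + 45) = 1/((-26 - 8) + 45) = 1/(-34 + 45) = 1/11 ≈ 0.090909)
((-7)² + Q)*B = ((-7)² - 2)*(1/11) = (49 - 2)*(1/11) = 47*(1/11) = 47/11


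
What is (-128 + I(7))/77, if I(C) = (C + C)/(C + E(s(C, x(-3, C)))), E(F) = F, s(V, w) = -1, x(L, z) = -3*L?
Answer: -377/231 ≈ -1.6320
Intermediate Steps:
I(C) = 2*C/(-1 + C) (I(C) = (C + C)/(C - 1) = (2*C)/(-1 + C) = 2*C/(-1 + C))
(-128 + I(7))/77 = (-128 + 2*7/(-1 + 7))/77 = (-128 + 2*7/6)*(1/77) = (-128 + 2*7*(1/6))*(1/77) = (-128 + 7/3)*(1/77) = -377/3*1/77 = -377/231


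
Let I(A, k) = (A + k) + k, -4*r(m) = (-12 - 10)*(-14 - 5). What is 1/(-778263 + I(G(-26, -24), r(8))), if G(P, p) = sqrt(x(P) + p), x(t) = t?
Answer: -389236/303009327417 - 5*I*sqrt(2)/606018654834 ≈ -1.2846e-6 - 1.1668e-11*I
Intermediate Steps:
G(P, p) = sqrt(P + p)
r(m) = -209/2 (r(m) = -(-12 - 10)*(-14 - 5)/4 = -(-11)*(-19)/2 = -1/4*418 = -209/2)
I(A, k) = A + 2*k
1/(-778263 + I(G(-26, -24), r(8))) = 1/(-778263 + (sqrt(-26 - 24) + 2*(-209/2))) = 1/(-778263 + (sqrt(-50) - 209)) = 1/(-778263 + (5*I*sqrt(2) - 209)) = 1/(-778263 + (-209 + 5*I*sqrt(2))) = 1/(-778472 + 5*I*sqrt(2))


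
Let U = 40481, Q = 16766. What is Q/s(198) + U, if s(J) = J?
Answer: 4016002/99 ≈ 40566.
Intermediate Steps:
Q/s(198) + U = 16766/198 + 40481 = 16766*(1/198) + 40481 = 8383/99 + 40481 = 4016002/99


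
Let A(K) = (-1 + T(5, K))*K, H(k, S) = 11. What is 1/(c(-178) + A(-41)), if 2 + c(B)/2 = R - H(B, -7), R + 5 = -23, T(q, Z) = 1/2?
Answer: -2/123 ≈ -0.016260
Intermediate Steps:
T(q, Z) = ½ (T(q, Z) = 1*(½) = ½)
R = -28 (R = -5 - 23 = -28)
c(B) = -82 (c(B) = -4 + 2*(-28 - 1*11) = -4 + 2*(-28 - 11) = -4 + 2*(-39) = -4 - 78 = -82)
A(K) = -K/2 (A(K) = (-1 + ½)*K = -K/2)
1/(c(-178) + A(-41)) = 1/(-82 - ½*(-41)) = 1/(-82 + 41/2) = 1/(-123/2) = -2/123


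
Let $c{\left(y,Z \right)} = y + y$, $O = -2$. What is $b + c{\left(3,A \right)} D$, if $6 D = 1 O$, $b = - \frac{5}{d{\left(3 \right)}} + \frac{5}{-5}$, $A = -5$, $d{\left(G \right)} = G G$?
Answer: $- \frac{32}{9} \approx -3.5556$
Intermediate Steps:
$d{\left(G \right)} = G^{2}$
$c{\left(y,Z \right)} = 2 y$
$b = - \frac{14}{9}$ ($b = - \frac{5}{3^{2}} + \frac{5}{-5} = - \frac{5}{9} + 5 \left(- \frac{1}{5}\right) = \left(-5\right) \frac{1}{9} - 1 = - \frac{5}{9} - 1 = - \frac{14}{9} \approx -1.5556$)
$D = - \frac{1}{3}$ ($D = \frac{1 \left(-2\right)}{6} = \frac{1}{6} \left(-2\right) = - \frac{1}{3} \approx -0.33333$)
$b + c{\left(3,A \right)} D = - \frac{14}{9} + 2 \cdot 3 \left(- \frac{1}{3}\right) = - \frac{14}{9} + 6 \left(- \frac{1}{3}\right) = - \frac{14}{9} - 2 = - \frac{32}{9}$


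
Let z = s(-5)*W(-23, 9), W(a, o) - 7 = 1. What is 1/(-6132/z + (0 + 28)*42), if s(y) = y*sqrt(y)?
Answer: 4000/4719987 + 730*I*sqrt(5)/33039909 ≈ 0.00084746 + 4.9405e-5*I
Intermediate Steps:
s(y) = y**(3/2)
W(a, o) = 8 (W(a, o) = 7 + 1 = 8)
z = -40*I*sqrt(5) (z = (-5)**(3/2)*8 = -5*I*sqrt(5)*8 = -40*I*sqrt(5) ≈ -89.443*I)
1/(-6132/z + (0 + 28)*42) = 1/(-6132*I*sqrt(5)/200 + (0 + 28)*42) = 1/(-1533*I*sqrt(5)/50 + 28*42) = 1/(-1533*I*sqrt(5)/50 + 1176) = 1/(1176 - 1533*I*sqrt(5)/50)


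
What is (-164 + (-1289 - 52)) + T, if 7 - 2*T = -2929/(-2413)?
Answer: -3624584/2413 ≈ -1502.1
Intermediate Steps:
T = 6981/2413 (T = 7/2 - (-2929)/(2*(-2413)) = 7/2 - (-2929)*(-1)/(2*2413) = 7/2 - ½*2929/2413 = 7/2 - 2929/4826 = 6981/2413 ≈ 2.8931)
(-164 + (-1289 - 52)) + T = (-164 + (-1289 - 52)) + 6981/2413 = (-164 - 1341) + 6981/2413 = -1505 + 6981/2413 = -3624584/2413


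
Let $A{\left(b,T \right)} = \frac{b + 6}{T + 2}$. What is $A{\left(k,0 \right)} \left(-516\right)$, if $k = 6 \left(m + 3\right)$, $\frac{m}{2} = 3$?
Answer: $-15480$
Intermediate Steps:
$m = 6$ ($m = 2 \cdot 3 = 6$)
$k = 54$ ($k = 6 \left(6 + 3\right) = 6 \cdot 9 = 54$)
$A{\left(b,T \right)} = \frac{6 + b}{2 + T}$
$A{\left(k,0 \right)} \left(-516\right) = \frac{6 + 54}{2 + 0} \left(-516\right) = \frac{1}{2} \cdot 60 \left(-516\right) = 30 \left(-516\right) = -15480$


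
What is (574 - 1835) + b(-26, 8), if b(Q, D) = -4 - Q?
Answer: -1239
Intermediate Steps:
(574 - 1835) + b(-26, 8) = (574 - 1835) + (-4 - 1*(-26)) = -1261 + (-4 + 26) = -1261 + 22 = -1239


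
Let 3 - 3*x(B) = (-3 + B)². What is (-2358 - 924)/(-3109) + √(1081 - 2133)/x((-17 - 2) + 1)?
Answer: 3282/3109 - I*√263/73 ≈ 1.0556 - 0.22215*I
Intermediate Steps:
x(B) = 1 - (-3 + B)²/3
(-2358 - 924)/(-3109) + √(1081 - 2133)/x((-17 - 2) + 1) = (-2358 - 924)/(-3109) + √(1081 - 2133)/(1 - (-3 + ((-17 - 2) + 1))²/3) = -3282*(-1/3109) + √(-1052)/(1 - (-3 + (-19 + 1))²/3) = 3282/3109 + (2*I*√263)/(1 - (-3 - 18)²/3) = 3282/3109 + (2*I*√263)/(1 - ⅓*(-21)²) = 3282/3109 + (2*I*√263)/(1 - ⅓*441) = 3282/3109 + (2*I*√263)/(1 - 147) = 3282/3109 + (2*I*√263)/(-146) = 3282/3109 + (2*I*√263)*(-1/146) = 3282/3109 - I*√263/73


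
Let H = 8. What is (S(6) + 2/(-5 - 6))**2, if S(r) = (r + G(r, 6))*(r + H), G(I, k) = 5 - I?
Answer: 589824/121 ≈ 4874.6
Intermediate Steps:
S(r) = 40 + 5*r (S(r) = (r + (5 - r))*(r + 8) = 5*(8 + r) = 40 + 5*r)
(S(6) + 2/(-5 - 6))**2 = ((40 + 5*6) + 2/(-5 - 6))**2 = ((40 + 30) + 2/(-11))**2 = (70 - 1/11*2)**2 = (70 - 2/11)**2 = (768/11)**2 = 589824/121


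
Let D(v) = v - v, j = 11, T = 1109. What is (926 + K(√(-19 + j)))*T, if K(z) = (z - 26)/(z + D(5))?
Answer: 1028043 + 14417*I*√2/2 ≈ 1.028e+6 + 10194.0*I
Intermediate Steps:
D(v) = 0
K(z) = (-26 + z)/z (K(z) = (z - 26)/(z + 0) = (-26 + z)/z)
(926 + K(√(-19 + j)))*T = (926 + (-26 + √(-19 + 11))/(√(-19 + 11)))*1109 = (926 + (-26 + √(-8))/(√(-8)))*1109 = (926 + (-26 + 2*I*√2)/((2*I*√2)))*1109 = (926 + (-I*√2/4)*(-26 + 2*I*√2))*1109 = (926 - I*√2*(-26 + 2*I*√2)/4)*1109 = 1026934 - 1109*I*√2*(-26 + 2*I*√2)/4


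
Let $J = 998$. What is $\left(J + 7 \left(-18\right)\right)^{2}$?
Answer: $760384$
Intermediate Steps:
$\left(J + 7 \left(-18\right)\right)^{2} = \left(998 + 7 \left(-18\right)\right)^{2} = \left(998 - 126\right)^{2} = 872^{2} = 760384$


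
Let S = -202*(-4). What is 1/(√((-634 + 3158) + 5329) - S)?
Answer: -808/645011 - √7853/645011 ≈ -0.0013901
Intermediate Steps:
S = 808
1/(√((-634 + 3158) + 5329) - S) = 1/(√((-634 + 3158) + 5329) - 1*808) = 1/(√(2524 + 5329) - 808) = 1/(√7853 - 808) = 1/(-808 + √7853)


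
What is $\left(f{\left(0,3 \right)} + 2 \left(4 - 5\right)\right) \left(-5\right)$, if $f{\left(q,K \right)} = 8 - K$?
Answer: $-15$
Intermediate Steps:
$\left(f{\left(0,3 \right)} + 2 \left(4 - 5\right)\right) \left(-5\right) = \left(\left(8 - 3\right) + 2 \left(4 - 5\right)\right) \left(-5\right) = \left(\left(8 - 3\right) + 2 \left(-1\right)\right) \left(-5\right) = \left(5 - 2\right) \left(-5\right) = 3 \left(-5\right) = -15$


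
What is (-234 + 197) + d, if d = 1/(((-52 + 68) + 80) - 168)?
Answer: -2665/72 ≈ -37.014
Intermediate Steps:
d = -1/72 (d = 1/((16 + 80) - 168) = 1/(96 - 168) = 1/(-72) = -1/72 ≈ -0.013889)
(-234 + 197) + d = (-234 + 197) - 1/72 = -37 - 1/72 = -2665/72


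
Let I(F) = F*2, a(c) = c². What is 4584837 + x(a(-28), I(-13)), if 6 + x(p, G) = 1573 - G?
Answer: 4586430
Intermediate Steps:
I(F) = 2*F
x(p, G) = 1567 - G (x(p, G) = -6 + (1573 - G) = 1567 - G)
4584837 + x(a(-28), I(-13)) = 4584837 + (1567 - 2*(-13)) = 4584837 + (1567 - 1*(-26)) = 4584837 + (1567 + 26) = 4584837 + 1593 = 4586430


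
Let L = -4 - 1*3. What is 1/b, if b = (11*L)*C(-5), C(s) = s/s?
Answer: -1/77 ≈ -0.012987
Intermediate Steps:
C(s) = 1
L = -7 (L = -4 - 3 = -7)
b = -77 (b = (11*(-7))*1 = -77*1 = -77)
1/b = 1/(-77) = -1/77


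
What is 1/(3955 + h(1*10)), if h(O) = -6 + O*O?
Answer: 1/4049 ≈ 0.00024697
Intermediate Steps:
h(O) = -6 + O²
1/(3955 + h(1*10)) = 1/(3955 + (-6 + (1*10)²)) = 1/(3955 + (-6 + 10²)) = 1/(3955 + (-6 + 100)) = 1/(3955 + 94) = 1/4049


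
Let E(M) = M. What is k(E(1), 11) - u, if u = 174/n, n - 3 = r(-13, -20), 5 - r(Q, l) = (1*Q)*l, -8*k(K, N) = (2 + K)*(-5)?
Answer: 431/168 ≈ 2.5655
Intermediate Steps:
k(K, N) = 5/4 + 5*K/8 (k(K, N) = -(2 + K)*(-5)/8 = -(-10 - 5*K)/8 = 5/4 + 5*K/8)
r(Q, l) = 5 - Q*l (r(Q, l) = 5 - 1*Q*l = 5 - Q*l)
n = -252 (n = 3 + (5 - 1*(-13)*(-20)) = 3 + (5 - 260) = 3 - 255 = -252)
u = -29/42 (u = 174/(-252) = 174*(-1/252) = -29/42 ≈ -0.69048)
k(E(1), 11) - u = (5/4 + (5/8)*1) - 1*(-29/42) = (5/4 + 5/8) + 29/42 = 15/8 + 29/42 = 431/168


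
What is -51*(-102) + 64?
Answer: 5266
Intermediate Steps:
-51*(-102) + 64 = 5202 + 64 = 5266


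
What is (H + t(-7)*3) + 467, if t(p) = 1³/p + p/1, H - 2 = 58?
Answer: 3539/7 ≈ 505.57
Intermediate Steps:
H = 60 (H = 2 + 58 = 60)
t(p) = p + 1/p (t(p) = 1/p + p*1 = 1/p + p = p + 1/p)
(H + t(-7)*3) + 467 = (60 + (-7 + 1/(-7))*3) + 467 = (60 + (-7 - ⅐)*3) + 467 = (60 - 50/7*3) + 467 = (60 - 150/7) + 467 = 270/7 + 467 = 3539/7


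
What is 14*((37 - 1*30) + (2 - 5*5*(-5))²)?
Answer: 225904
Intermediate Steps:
14*((37 - 1*30) + (2 - 5*5*(-5))²) = 14*((37 - 30) + (2 - 25*(-5))²) = 14*(7 + (2 + 125)²) = 14*(7 + 127²) = 14*(7 + 16129) = 14*16136 = 225904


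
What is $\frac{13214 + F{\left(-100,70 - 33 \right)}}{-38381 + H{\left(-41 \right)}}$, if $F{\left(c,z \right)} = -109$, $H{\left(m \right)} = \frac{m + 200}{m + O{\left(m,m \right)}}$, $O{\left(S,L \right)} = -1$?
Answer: $- \frac{183470}{537387} \approx -0.34141$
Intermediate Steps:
$H{\left(m \right)} = \frac{200 + m}{-1 + m}$ ($H{\left(m \right)} = \frac{m + 200}{m - 1} = \frac{200 + m}{-1 + m}$)
$\frac{13214 + F{\left(-100,70 - 33 \right)}}{-38381 + H{\left(-41 \right)}} = \frac{13214 - 109}{-38381 + \frac{200 - 41}{-1 - 41}} = \frac{13105}{-38381 + \frac{1}{-42} \cdot 159} = \frac{13105}{-38381 - \frac{53}{14}} = \frac{13105}{- \frac{537387}{14}} = 13105 \left(- \frac{14}{537387}\right) = - \frac{183470}{537387}$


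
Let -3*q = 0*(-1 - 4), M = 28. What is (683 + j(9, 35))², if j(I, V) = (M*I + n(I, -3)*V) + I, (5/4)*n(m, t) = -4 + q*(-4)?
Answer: 692224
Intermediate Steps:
q = 0 (q = -0*(-1 - 4) = -0*(-5) = -⅓*0 = 0)
n(m, t) = -16/5 (n(m, t) = 4*(-4 + 0*(-4))/5 = 4*(-4 + 0)/5 = (⅘)*(-4) = -16/5)
j(I, V) = 29*I - 16*V/5 (j(I, V) = (28*I - 16*V/5) + I = 29*I - 16*V/5)
(683 + j(9, 35))² = (683 + (29*9 - 16/5*35))² = (683 + (261 - 112))² = (683 + 149)² = 832² = 692224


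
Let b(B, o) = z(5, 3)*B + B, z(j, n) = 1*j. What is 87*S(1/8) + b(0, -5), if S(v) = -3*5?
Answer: -1305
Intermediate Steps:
z(j, n) = j
b(B, o) = 6*B (b(B, o) = 5*B + B = 6*B)
S(v) = -15
87*S(1/8) + b(0, -5) = 87*(-15) + 6*0 = -1305 + 0 = -1305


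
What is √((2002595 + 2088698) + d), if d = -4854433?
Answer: 2*I*√190785 ≈ 873.58*I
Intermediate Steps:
√((2002595 + 2088698) + d) = √((2002595 + 2088698) - 4854433) = √(4091293 - 4854433) = √(-763140) = 2*I*√190785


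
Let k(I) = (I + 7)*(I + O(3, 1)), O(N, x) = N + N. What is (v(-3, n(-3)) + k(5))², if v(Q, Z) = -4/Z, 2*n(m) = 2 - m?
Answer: 425104/25 ≈ 17004.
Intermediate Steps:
O(N, x) = 2*N
n(m) = 1 - m/2 (n(m) = (2 - m)/2 = 1 - m/2)
k(I) = (6 + I)*(7 + I) (k(I) = (I + 7)*(I + 2*3) = (7 + I)*(I + 6) = (7 + I)*(6 + I) = (6 + I)*(7 + I))
(v(-3, n(-3)) + k(5))² = (-4/(1 - ½*(-3)) + (42 + 5² + 13*5))² = (-4/(1 + 3/2) + (42 + 25 + 65))² = (-4/5/2 + 132)² = (-4*⅖ + 132)² = (-8/5 + 132)² = (652/5)² = 425104/25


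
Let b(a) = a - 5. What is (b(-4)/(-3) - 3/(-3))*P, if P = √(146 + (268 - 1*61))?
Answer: 4*√353 ≈ 75.153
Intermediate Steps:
b(a) = -5 + a
P = √353 (P = √(146 + (268 - 61)) = √(146 + 207) = √353 ≈ 18.788)
(b(-4)/(-3) - 3/(-3))*P = ((-5 - 4)/(-3) - 3/(-3))*√353 = (-9*(-⅓) - 3*(-⅓))*√353 = (3 + 1)*√353 = 4*√353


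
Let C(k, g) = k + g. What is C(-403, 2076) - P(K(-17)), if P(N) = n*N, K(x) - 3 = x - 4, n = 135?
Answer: 4103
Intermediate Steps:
K(x) = -1 + x (K(x) = 3 + (x - 4) = 3 + (-4 + x) = -1 + x)
C(k, g) = g + k
P(N) = 135*N
C(-403, 2076) - P(K(-17)) = (2076 - 403) - 135*(-1 - 17) = 1673 - 135*(-18) = 1673 - 1*(-2430) = 1673 + 2430 = 4103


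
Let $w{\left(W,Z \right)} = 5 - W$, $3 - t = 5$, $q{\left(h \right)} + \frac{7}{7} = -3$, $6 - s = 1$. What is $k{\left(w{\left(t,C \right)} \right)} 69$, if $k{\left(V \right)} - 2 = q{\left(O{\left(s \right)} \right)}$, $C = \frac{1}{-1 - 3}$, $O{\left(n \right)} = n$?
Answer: $-138$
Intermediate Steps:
$s = 5$ ($s = 6 - 1 = 5$)
$q{\left(h \right)} = -4$ ($q{\left(h \right)} = -1 - 3 = -4$)
$C = - \frac{1}{4}$ ($C = \frac{1}{-4} = - \frac{1}{4} \approx -0.25$)
$t = -2$ ($t = 3 - 5 = -2$)
$k{\left(V \right)} = -2$ ($k{\left(V \right)} = 2 - 4 = -2$)
$k{\left(w{\left(t,C \right)} \right)} 69 = \left(-2\right) 69 = -138$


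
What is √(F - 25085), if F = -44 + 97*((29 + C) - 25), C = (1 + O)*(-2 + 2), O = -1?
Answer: 3*I*√2749 ≈ 157.29*I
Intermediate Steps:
C = 0 (C = (1 - 1)*(-2 + 2) = 0*0 = 0)
F = 344 (F = -44 + 97*((29 + 0) - 25) = -44 + 97*(29 - 25) = -44 + 97*4 = -44 + 388 = 344)
√(F - 25085) = √(344 - 25085) = √(-24741) = 3*I*√2749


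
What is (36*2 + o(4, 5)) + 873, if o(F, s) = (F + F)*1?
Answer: 953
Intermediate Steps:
o(F, s) = 2*F (o(F, s) = (2*F)*1 = 2*F)
(36*2 + o(4, 5)) + 873 = (36*2 + 2*4) + 873 = (72 + 8) + 873 = 80 + 873 = 953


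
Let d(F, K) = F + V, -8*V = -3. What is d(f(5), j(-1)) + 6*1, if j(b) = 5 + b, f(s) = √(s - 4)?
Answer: 59/8 ≈ 7.3750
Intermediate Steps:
f(s) = √(-4 + s)
V = 3/8 (V = -⅛*(-3) = 3/8 ≈ 0.37500)
d(F, K) = 3/8 + F (d(F, K) = F + 3/8 = 3/8 + F)
d(f(5), j(-1)) + 6*1 = (3/8 + √(-4 + 5)) + 6*1 = (3/8 + √1) + 6 = (3/8 + 1) + 6 = 11/8 + 6 = 59/8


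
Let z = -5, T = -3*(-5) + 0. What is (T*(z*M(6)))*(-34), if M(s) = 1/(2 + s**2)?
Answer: 1275/19 ≈ 67.105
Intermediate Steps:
T = 15 (T = 15 + 0 = 15)
(T*(z*M(6)))*(-34) = (15*(-5/(2 + 6**2)))*(-34) = (15*(-5/(2 + 36)))*(-34) = (15*(-5/38))*(-34) = -75/38*(-34) = 1275/19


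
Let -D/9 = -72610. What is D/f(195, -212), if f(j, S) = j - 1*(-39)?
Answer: 36305/13 ≈ 2792.7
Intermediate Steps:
D = 653490 (D = -9*(-72610) = 653490)
f(j, S) = 39 + j (f(j, S) = j + 39 = 39 + j)
D/f(195, -212) = 653490/(39 + 195) = 653490/234 = 653490*(1/234) = 36305/13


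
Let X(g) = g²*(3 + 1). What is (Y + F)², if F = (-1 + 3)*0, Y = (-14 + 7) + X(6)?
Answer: 18769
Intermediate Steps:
X(g) = 4*g² (X(g) = g²*4 = 4*g²)
Y = 137 (Y = (-14 + 7) + 4*6² = -7 + 4*36 = -7 + 144 = 137)
F = 0 (F = 2*0 = 0)
(Y + F)² = (137 + 0)² = 137² = 18769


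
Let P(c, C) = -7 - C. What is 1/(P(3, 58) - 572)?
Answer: -1/637 ≈ -0.0015699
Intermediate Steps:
1/(P(3, 58) - 572) = 1/((-7 - 1*58) - 572) = 1/((-7 - 58) - 572) = 1/(-65 - 572) = 1/(-637) = -1/637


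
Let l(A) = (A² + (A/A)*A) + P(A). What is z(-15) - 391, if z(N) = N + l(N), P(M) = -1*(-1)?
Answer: -195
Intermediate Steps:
P(M) = 1
l(A) = 1 + A + A² (l(A) = (A² + (A/A)*A) + 1 = (A² + 1*A) + 1 = (A² + A) + 1 = (A + A²) + 1 = 1 + A + A²)
z(N) = 1 + N² + 2*N (z(N) = N + (1 + N + N²) = 1 + N² + 2*N)
z(-15) - 391 = (1 + (-15)² + 2*(-15)) - 391 = (1 + 225 - 30) - 391 = 196 - 391 = -195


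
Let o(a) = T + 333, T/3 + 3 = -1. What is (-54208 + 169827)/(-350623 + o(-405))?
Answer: -115619/350302 ≈ -0.33006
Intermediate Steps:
T = -12 (T = -9 + 3*(-1) = -9 - 3 = -12)
o(a) = 321 (o(a) = -12 + 333 = 321)
(-54208 + 169827)/(-350623 + o(-405)) = (-54208 + 169827)/(-350623 + 321) = 115619/(-350302) = 115619*(-1/350302) = -115619/350302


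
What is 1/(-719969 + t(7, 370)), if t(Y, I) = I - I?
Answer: -1/719969 ≈ -1.3889e-6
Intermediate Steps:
t(Y, I) = 0
1/(-719969 + t(7, 370)) = 1/(-719969 + 0) = 1/(-719969) = -1/719969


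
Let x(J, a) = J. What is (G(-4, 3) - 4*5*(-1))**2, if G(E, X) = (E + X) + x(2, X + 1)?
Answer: 441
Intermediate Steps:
G(E, X) = 2 + E + X (G(E, X) = (E + X) + 2 = 2 + E + X)
(G(-4, 3) - 4*5*(-1))**2 = ((2 - 4 + 3) - 4*5*(-1))**2 = (1 - 20*(-1))**2 = (1 + 20)**2 = 21**2 = 441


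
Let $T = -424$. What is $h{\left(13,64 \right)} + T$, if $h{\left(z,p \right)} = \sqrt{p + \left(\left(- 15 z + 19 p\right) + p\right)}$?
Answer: $-424 + \sqrt{1149} \approx -390.1$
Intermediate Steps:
$h{\left(z,p \right)} = \sqrt{- 15 z + 21 p}$ ($h{\left(z,p \right)} = \sqrt{p + \left(- 15 z + 20 p\right)} = \sqrt{- 15 z + 21 p}$)
$h{\left(13,64 \right)} + T = \sqrt{\left(-15\right) 13 + 21 \cdot 64} - 424 = \sqrt{-195 + 1344} - 424 = \sqrt{1149} - 424 = -424 + \sqrt{1149}$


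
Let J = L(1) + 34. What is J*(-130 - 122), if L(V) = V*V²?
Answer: -8820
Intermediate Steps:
L(V) = V³
J = 35 (J = 1³ + 34 = 1 + 34 = 35)
J*(-130 - 122) = 35*(-130 - 122) = 35*(-252) = -8820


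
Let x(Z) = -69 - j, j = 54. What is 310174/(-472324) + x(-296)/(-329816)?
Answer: -25560563033/38945003096 ≈ -0.65632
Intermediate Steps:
x(Z) = -123 (x(Z) = -69 - 1*54 = -69 - 54 = -123)
310174/(-472324) + x(-296)/(-329816) = 310174/(-472324) - 123/(-329816) = 310174*(-1/472324) - 123*(-1/329816) = -155087/236162 + 123/329816 = -25560563033/38945003096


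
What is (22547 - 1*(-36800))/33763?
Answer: 59347/33763 ≈ 1.7578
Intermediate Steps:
(22547 - 1*(-36800))/33763 = (22547 + 36800)*(1/33763) = 59347*(1/33763) = 59347/33763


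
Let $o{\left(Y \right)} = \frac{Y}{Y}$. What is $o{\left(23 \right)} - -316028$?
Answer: $316029$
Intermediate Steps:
$o{\left(Y \right)} = 1$
$o{\left(23 \right)} - -316028 = 1 - -316028 = 1 + 316028 = 316029$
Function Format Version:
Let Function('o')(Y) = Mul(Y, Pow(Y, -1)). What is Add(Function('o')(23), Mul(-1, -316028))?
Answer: 316029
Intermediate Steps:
Function('o')(Y) = 1
Add(Function('o')(23), Mul(-1, -316028)) = Add(1, Mul(-1, -316028)) = Add(1, 316028) = 316029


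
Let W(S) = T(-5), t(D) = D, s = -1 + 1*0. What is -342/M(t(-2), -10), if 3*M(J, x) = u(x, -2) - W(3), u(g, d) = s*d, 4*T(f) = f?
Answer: -4104/13 ≈ -315.69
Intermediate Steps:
s = -1 (s = -1 + 0 = -1)
T(f) = f/4
W(S) = -5/4 (W(S) = (1/4)*(-5) = -5/4)
u(g, d) = -d
M(J, x) = 13/12 (M(J, x) = (-1*(-2) - 1*(-5/4))/3 = (2 + 5/4)/3 = (1/3)*(13/4) = 13/12)
-342/M(t(-2), -10) = -342/13/12 = -342*12/13 = -4104/13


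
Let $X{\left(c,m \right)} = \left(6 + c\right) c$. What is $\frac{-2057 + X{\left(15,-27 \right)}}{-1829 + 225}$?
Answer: $\frac{871}{802} \approx 1.086$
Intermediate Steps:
$X{\left(c,m \right)} = c \left(6 + c\right)$
$\frac{-2057 + X{\left(15,-27 \right)}}{-1829 + 225} = \frac{-2057 + 15 \left(6 + 15\right)}{-1829 + 225} = \frac{-2057 + 15 \cdot 21}{-1604} = \left(-2057 + 315\right) \left(- \frac{1}{1604}\right) = \left(-1742\right) \left(- \frac{1}{1604}\right) = \frac{871}{802}$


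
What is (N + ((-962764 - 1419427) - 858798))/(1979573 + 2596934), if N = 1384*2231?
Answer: -153285/4576507 ≈ -0.033494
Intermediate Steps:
N = 3087704
(N + ((-962764 - 1419427) - 858798))/(1979573 + 2596934) = (3087704 + ((-962764 - 1419427) - 858798))/(1979573 + 2596934) = (3087704 + (-2382191 - 858798))/4576507 = (3087704 - 3240989)*(1/4576507) = -153285*1/4576507 = -153285/4576507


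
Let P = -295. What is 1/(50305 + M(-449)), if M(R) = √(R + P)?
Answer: 50305/2530593769 - 2*I*√186/2530593769 ≈ 1.9879e-5 - 1.0779e-8*I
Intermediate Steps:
M(R) = √(-295 + R) (M(R) = √(R - 295) = √(-295 + R))
1/(50305 + M(-449)) = 1/(50305 + √(-295 - 449)) = 1/(50305 + √(-744)) = 1/(50305 + 2*I*√186)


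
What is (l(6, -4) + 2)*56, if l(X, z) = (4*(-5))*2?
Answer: -2128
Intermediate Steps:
l(X, z) = -40 (l(X, z) = -20*2 = -40)
(l(6, -4) + 2)*56 = (-40 + 2)*56 = -38*56 = -2128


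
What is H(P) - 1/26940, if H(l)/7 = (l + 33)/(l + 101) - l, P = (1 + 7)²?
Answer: -43846949/98780 ≈ -443.88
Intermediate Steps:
P = 64 (P = 8² = 64)
H(l) = -7*l + 7*(33 + l)/(101 + l) (H(l) = 7*((l + 33)/(l + 101) - l) = 7*((33 + l)/(101 + l) - l) = 7*(-l + (33 + l)/(101 + l)) = -7*l + 7*(33 + l)/(101 + l))
H(P) - 1/26940 = 7*(33 - 1*64² - 100*64)/(101 + 64) - 1/26940 = 7*(33 - 1*4096 - 6400)/165 - 1*1/26940 = 7*(1/165)*(33 - 4096 - 6400) - 1/26940 = 7*(1/165)*(-10463) - 1/26940 = -73241/165 - 1/26940 = -43846949/98780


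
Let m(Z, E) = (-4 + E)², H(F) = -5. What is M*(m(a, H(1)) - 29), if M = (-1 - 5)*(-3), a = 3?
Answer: 936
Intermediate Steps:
M = 18 (M = -6*(-3) = 18)
M*(m(a, H(1)) - 29) = 18*((-4 - 5)² - 29) = 18*((-9)² - 29) = 18*(81 - 29) = 18*52 = 936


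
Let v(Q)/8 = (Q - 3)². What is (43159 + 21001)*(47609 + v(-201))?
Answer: 24415253920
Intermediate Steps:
v(Q) = 8*(-3 + Q)² (v(Q) = 8*(Q - 3)² = 8*(-3 + Q)²)
(43159 + 21001)*(47609 + v(-201)) = (43159 + 21001)*(47609 + 8*(-3 - 201)²) = 64160*(47609 + 8*(-204)²) = 64160*(47609 + 8*41616) = 64160*(47609 + 332928) = 64160*380537 = 24415253920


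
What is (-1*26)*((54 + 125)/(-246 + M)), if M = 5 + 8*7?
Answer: 4654/185 ≈ 25.157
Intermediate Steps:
M = 61 (M = 5 + 56 = 61)
(-1*26)*((54 + 125)/(-246 + M)) = (-1*26)*((54 + 125)/(-246 + 61)) = -4654/(-185) = -4654*(-1)/185 = -26*(-179/185) = 4654/185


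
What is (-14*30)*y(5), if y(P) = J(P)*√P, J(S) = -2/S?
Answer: 168*√5 ≈ 375.66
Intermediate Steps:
y(P) = -2/√P (y(P) = (-2/P)*√P = -2/√P)
(-14*30)*y(5) = (-14*30)*(-2*√5/5) = -(-840)*√5/5 = -(-168)*√5 = 168*√5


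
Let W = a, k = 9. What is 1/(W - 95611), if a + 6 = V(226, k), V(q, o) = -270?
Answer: -1/95887 ≈ -1.0429e-5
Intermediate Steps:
a = -276 (a = -6 - 270 = -276)
W = -276
1/(W - 95611) = 1/(-276 - 95611) = 1/(-95887) = -1/95887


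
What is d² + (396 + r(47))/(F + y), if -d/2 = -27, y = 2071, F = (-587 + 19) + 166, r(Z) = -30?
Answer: 4867170/1669 ≈ 2916.2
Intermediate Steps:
F = -402 (F = -568 + 166 = -402)
d = 54 (d = -2*(-27) = 54)
d² + (396 + r(47))/(F + y) = 54² + (396 - 30)/(-402 + 2071) = 2916 + 366/1669 = 4867170/1669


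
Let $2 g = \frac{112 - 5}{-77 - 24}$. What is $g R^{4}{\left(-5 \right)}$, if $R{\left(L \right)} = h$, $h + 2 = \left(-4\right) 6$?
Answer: $- \frac{24448216}{101} \approx -2.4206 \cdot 10^{5}$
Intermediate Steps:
$h = -26$ ($h = -2 - 24 = -26$)
$R{\left(L \right)} = -26$
$g = - \frac{107}{202}$ ($g = \frac{\left(112 - 5\right) \frac{1}{-77 - 24}}{2} = \frac{107 \frac{1}{-101}}{2} = \frac{107 \left(- \frac{1}{101}\right)}{2} = \frac{1}{2} \left(- \frac{107}{101}\right) = - \frac{107}{202} \approx -0.5297$)
$g R^{4}{\left(-5 \right)} = - \frac{107 \left(-26\right)^{4}}{202} = \left(- \frac{107}{202}\right) 456976 = - \frac{24448216}{101}$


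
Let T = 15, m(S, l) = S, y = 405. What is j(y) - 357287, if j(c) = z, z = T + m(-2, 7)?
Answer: -357274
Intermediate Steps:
z = 13 (z = 15 - 2 = 13)
j(c) = 13
j(y) - 357287 = 13 - 357287 = -357274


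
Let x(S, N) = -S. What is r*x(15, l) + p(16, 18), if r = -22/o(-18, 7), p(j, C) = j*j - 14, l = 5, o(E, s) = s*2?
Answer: 1859/7 ≈ 265.57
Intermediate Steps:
o(E, s) = 2*s
p(j, C) = -14 + j² (p(j, C) = j² - 14 = -14 + j²)
r = -11/7 (r = -22/(2*7) = -22/14 = -22*1/14 = -11/7 ≈ -1.5714)
r*x(15, l) + p(16, 18) = -(-11)*15/7 + (-14 + 16²) = -11/7*(-15) + (-14 + 256) = 165/7 + 242 = 1859/7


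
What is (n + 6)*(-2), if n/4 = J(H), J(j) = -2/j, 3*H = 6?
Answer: -4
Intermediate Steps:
H = 2 (H = (⅓)*6 = 2)
n = -4 (n = 4*(-2/2) = 4*(-2*½) = 4*(-1) = -4)
(n + 6)*(-2) = (-4 + 6)*(-2) = 2*(-2) = -4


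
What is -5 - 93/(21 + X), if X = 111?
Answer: -251/44 ≈ -5.7045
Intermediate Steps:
-5 - 93/(21 + X) = -5 - 93/(21 + 111) = -5 - 93/132 = -5 - 93*1/132 = -5 - 31/44 = -251/44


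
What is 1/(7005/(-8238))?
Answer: -2746/2335 ≈ -1.1760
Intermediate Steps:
1/(7005/(-8238)) = 1/(7005*(-1/8238)) = 1/(-2335/2746) = -2746/2335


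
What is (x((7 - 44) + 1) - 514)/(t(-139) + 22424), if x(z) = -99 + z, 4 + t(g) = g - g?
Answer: -11/380 ≈ -0.028947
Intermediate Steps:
t(g) = -4 (t(g) = -4 + (g - g) = -4 + 0 = -4)
(x((7 - 44) + 1) - 514)/(t(-139) + 22424) = ((-99 + ((7 - 44) + 1)) - 514)/(-4 + 22424) = ((-99 + (-37 + 1)) - 514)/22420 = ((-99 - 36) - 514)*(1/22420) = (-135 - 514)*(1/22420) = -649*1/22420 = -11/380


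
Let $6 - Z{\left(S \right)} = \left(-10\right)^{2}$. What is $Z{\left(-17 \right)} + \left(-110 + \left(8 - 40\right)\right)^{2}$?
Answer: $20070$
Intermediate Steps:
$Z{\left(S \right)} = -94$ ($Z{\left(S \right)} = 6 - \left(-10\right)^{2} = 6 - 100 = -94$)
$Z{\left(-17 \right)} + \left(-110 + \left(8 - 40\right)\right)^{2} = -94 + \left(-110 + \left(8 - 40\right)\right)^{2} = -94 + \left(-110 - 32\right)^{2} = -94 + \left(-142\right)^{2} = -94 + 20164 = 20070$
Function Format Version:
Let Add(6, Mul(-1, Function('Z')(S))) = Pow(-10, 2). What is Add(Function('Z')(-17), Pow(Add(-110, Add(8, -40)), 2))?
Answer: 20070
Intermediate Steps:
Function('Z')(S) = -94 (Function('Z')(S) = Add(6, Mul(-1, Pow(-10, 2))) = Add(6, Mul(-1, 100)) = Add(6, -100) = -94)
Add(Function('Z')(-17), Pow(Add(-110, Add(8, -40)), 2)) = Add(-94, Pow(Add(-110, Add(8, -40)), 2)) = Add(-94, Pow(Add(-110, -32), 2)) = Add(-94, Pow(-142, 2)) = Add(-94, 20164) = 20070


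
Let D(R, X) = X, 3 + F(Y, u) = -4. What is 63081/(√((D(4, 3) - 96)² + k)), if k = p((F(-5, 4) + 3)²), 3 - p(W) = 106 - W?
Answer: 21027*√8562/2854 ≈ 681.73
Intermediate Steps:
F(Y, u) = -7 (F(Y, u) = -3 - 4 = -7)
p(W) = -103 + W (p(W) = 3 - (106 - W) = 3 + (-106 + W) = -103 + W)
k = -87 (k = -103 + (-7 + 3)² = -103 + (-4)² = -103 + 16 = -87)
63081/(√((D(4, 3) - 96)² + k)) = 63081/(√((3 - 96)² - 87)) = 63081/(√((-93)² - 87)) = 63081/(√(8649 - 87)) = 63081/(√8562) = 63081*(√8562/8562) = 21027*√8562/2854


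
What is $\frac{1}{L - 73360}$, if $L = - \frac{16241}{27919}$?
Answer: $- \frac{27919}{2048154081} \approx -1.3631 \cdot 10^{-5}$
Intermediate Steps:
$L = - \frac{16241}{27919}$ ($L = \left(-16241\right) \frac{1}{27919} = - \frac{16241}{27919} \approx -0.58172$)
$\frac{1}{L - 73360} = \frac{1}{- \frac{16241}{27919} - 73360} = \frac{1}{- \frac{2048154081}{27919}} = - \frac{27919}{2048154081}$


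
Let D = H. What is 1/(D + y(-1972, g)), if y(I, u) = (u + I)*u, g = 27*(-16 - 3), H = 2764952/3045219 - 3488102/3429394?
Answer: 5221627883643/6656556764245171990 ≈ 7.8443e-7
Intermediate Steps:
H = -569962342625/5221627883643 (H = 2764952*(1/3045219) - 3488102*1/3429394 = 2764952/3045219 - 1744051/1714697 = -569962342625/5221627883643 ≈ -0.10915)
D = -569962342625/5221627883643 ≈ -0.10915
g = -513 (g = 27*(-19) = -513)
y(I, u) = u*(I + u) (y(I, u) = (I + u)*u = u*(I + u))
1/(D + y(-1972, g)) = 1/(-569962342625/5221627883643 - 513*(-1972 - 513)) = 1/(-569962342625/5221627883643 - 513*(-2485)) = 1/(-569962342625/5221627883643 + 1274805) = 1/(6656556764245171990/5221627883643) = 5221627883643/6656556764245171990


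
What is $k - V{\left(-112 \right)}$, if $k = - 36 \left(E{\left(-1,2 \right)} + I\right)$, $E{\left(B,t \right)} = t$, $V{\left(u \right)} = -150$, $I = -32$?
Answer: $1230$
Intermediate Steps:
$k = 1080$ ($k = - 36 \left(2 - 32\right) = \left(-36\right) \left(-30\right) = 1080$)
$k - V{\left(-112 \right)} = 1080 - -150 = 1080 + 150 = 1230$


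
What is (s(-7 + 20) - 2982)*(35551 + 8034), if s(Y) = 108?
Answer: -125263290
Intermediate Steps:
(s(-7 + 20) - 2982)*(35551 + 8034) = (108 - 2982)*(35551 + 8034) = -2874*43585 = -125263290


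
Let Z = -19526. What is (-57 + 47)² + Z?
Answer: -19426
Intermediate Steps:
(-57 + 47)² + Z = (-57 + 47)² - 19526 = (-10)² - 19526 = 100 - 19526 = -19426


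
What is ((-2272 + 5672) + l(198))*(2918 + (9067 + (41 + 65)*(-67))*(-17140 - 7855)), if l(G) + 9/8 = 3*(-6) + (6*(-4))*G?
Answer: 538712347033/8 ≈ 6.7339e+10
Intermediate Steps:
l(G) = -153/8 - 24*G (l(G) = -9/8 + (3*(-6) + (6*(-4))*G) = -9/8 + (-18 - 24*G) = -153/8 - 24*G)
((-2272 + 5672) + l(198))*(2918 + (9067 + (41 + 65)*(-67))*(-17140 - 7855)) = ((-2272 + 5672) + (-153/8 - 24*198))*(2918 + (9067 + (41 + 65)*(-67))*(-17140 - 7855)) = (3400 + (-153/8 - 4752))*(2918 + (9067 + 106*(-67))*(-24995)) = (3400 - 38169/8)*(2918 + (9067 - 7102)*(-24995)) = -10969*(2918 + 1965*(-24995))/8 = -10969*(2918 - 49115175)/8 = -10969/8*(-49112257) = 538712347033/8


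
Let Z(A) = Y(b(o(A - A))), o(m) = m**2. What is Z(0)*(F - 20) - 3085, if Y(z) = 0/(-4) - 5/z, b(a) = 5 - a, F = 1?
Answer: -3066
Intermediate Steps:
Y(z) = -5/z (Y(z) = 0*(-1/4) - 5/z = 0 - 5/z = -5/z)
Z(A) = -1 (Z(A) = -5/(5 - (A - A)**2) = -5/(5 - 1*0**2) = -5/(5 - 1*0) = -5/(5 + 0) = -5/5 = -5*1/5 = -1)
Z(0)*(F - 20) - 3085 = -(1 - 20) - 3085 = -1*(-19) - 3085 = 19 - 3085 = -3066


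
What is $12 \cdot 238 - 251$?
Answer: $2605$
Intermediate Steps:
$12 \cdot 238 - 251 = 2856 - 251 = 2605$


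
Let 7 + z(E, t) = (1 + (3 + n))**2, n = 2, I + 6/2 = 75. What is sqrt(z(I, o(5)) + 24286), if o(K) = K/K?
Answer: sqrt(24315) ≈ 155.93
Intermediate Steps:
I = 72 (I = -3 + 75 = 72)
o(K) = 1
z(E, t) = 29 (z(E, t) = -7 + (1 + (3 + 2))**2 = -7 + (1 + 5)**2 = -7 + 6**2 = -7 + 36 = 29)
sqrt(z(I, o(5)) + 24286) = sqrt(29 + 24286) = sqrt(24315)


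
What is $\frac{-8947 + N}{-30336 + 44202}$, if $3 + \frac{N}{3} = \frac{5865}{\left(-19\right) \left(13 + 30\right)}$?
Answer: $- \frac{7334647}{11328522} \approx -0.64745$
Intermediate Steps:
$N = - \frac{24948}{817}$ ($N = -9 + 3 \frac{5865}{\left(-19\right) \left(13 + 30\right)} = -9 + 3 \frac{5865}{\left(-19\right) 43} = -9 + 3 \frac{5865}{-817} = -9 + 3 \cdot 5865 \left(- \frac{1}{817}\right) = -9 + 3 \left(- \frac{5865}{817}\right) = -9 - \frac{17595}{817} = - \frac{24948}{817} \approx -30.536$)
$\frac{-8947 + N}{-30336 + 44202} = \frac{-8947 - \frac{24948}{817}}{-30336 + 44202} = - \frac{7334647}{817 \cdot 13866} = \left(- \frac{7334647}{817}\right) \frac{1}{13866} = - \frac{7334647}{11328522}$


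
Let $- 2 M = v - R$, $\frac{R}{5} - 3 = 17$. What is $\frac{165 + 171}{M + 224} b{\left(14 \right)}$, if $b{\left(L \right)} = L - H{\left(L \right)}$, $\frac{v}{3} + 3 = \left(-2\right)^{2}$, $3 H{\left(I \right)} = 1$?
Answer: $\frac{9184}{545} \approx 16.851$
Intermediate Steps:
$R = 100$ ($R = 15 + 5 \cdot 17 = 15 + 85 = 100$)
$H{\left(I \right)} = \frac{1}{3}$ ($H{\left(I \right)} = \frac{1}{3} \cdot 1 = \frac{1}{3}$)
$v = 3$ ($v = -9 + 3 \left(-2\right)^{2} = -9 + 3 \cdot 4 = -9 + 12 = 3$)
$b{\left(L \right)} = - \frac{1}{3} + L$ ($b{\left(L \right)} = L - \frac{1}{3} = - \frac{1}{3} + L$)
$M = \frac{97}{2}$ ($M = - \frac{3 - 100}{2} = \left(- \frac{1}{2}\right) \left(-97\right) = \frac{97}{2} \approx 48.5$)
$\frac{165 + 171}{M + 224} b{\left(14 \right)} = \frac{165 + 171}{\frac{97}{2} + 224} \left(- \frac{1}{3} + 14\right) = \frac{336}{\frac{545}{2}} \cdot \frac{41}{3} = 336 \cdot \frac{2}{545} \cdot \frac{41}{3} = \frac{672}{545} \cdot \frac{41}{3} = \frac{9184}{545}$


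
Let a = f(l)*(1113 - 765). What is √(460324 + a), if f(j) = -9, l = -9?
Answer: 2*√114298 ≈ 676.16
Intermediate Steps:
a = -3132 (a = -9*(1113 - 765) = -9*348 = -3132)
√(460324 + a) = √(460324 - 3132) = √457192 = 2*√114298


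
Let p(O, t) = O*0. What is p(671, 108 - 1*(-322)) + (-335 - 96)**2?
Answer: 185761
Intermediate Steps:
p(O, t) = 0
p(671, 108 - 1*(-322)) + (-335 - 96)**2 = 0 + (-335 - 96)**2 = 0 + (-431)**2 = 0 + 185761 = 185761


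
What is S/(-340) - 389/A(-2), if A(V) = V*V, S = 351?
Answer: -8354/85 ≈ -98.282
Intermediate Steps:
A(V) = V**2
S/(-340) - 389/A(-2) = 351/(-340) - 389/((-2)**2) = 351*(-1/340) - 389/4 = -351/340 - 389*1/4 = -351/340 - 389/4 = -8354/85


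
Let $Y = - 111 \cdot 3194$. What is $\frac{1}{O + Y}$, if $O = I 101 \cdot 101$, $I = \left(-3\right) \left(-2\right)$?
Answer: $- \frac{1}{293328} \approx -3.4092 \cdot 10^{-6}$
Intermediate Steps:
$Y = -354534$ ($Y = \left(-1\right) 354534 = -354534$)
$I = 6$
$O = 61206$ ($O = 6 \cdot 101 \cdot 101 = 606 \cdot 101 = 61206$)
$\frac{1}{O + Y} = \frac{1}{61206 - 354534} = \frac{1}{-293328} = - \frac{1}{293328}$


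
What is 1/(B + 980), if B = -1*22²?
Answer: 1/496 ≈ 0.0020161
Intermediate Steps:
B = -484 (B = -1*484 = -484)
1/(B + 980) = 1/(-484 + 980) = 1/496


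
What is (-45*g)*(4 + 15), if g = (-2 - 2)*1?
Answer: 3420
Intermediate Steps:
g = -4 (g = -4*1 = -4)
(-45*g)*(4 + 15) = (-45*(-4))*(4 + 15) = 180*19 = 3420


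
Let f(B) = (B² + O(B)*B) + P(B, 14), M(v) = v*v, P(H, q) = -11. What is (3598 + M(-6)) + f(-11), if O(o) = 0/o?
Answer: 3744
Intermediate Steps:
O(o) = 0
M(v) = v²
f(B) = -11 + B² (f(B) = (B² + 0*B) - 11 = (B² + 0) - 11 = B² - 11 = -11 + B²)
(3598 + M(-6)) + f(-11) = (3598 + (-6)²) + (-11 + (-11)²) = (3598 + 36) + (-11 + 121) = 3634 + 110 = 3744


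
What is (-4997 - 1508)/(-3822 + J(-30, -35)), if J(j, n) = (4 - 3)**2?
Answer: 6505/3821 ≈ 1.7024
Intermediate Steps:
J(j, n) = 1 (J(j, n) = 1**2 = 1)
(-4997 - 1508)/(-3822 + J(-30, -35)) = (-4997 - 1508)/(-3822 + 1) = -6505/(-3821) = -6505*(-1/3821) = 6505/3821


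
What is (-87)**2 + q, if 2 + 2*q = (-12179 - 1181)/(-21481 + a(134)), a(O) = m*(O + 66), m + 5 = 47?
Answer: 99003688/13081 ≈ 7568.5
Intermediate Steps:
m = 42 (m = -5 + 47 = 42)
a(O) = 2772 + 42*O (a(O) = 42*(O + 66) = 42*(66 + O) = 2772 + 42*O)
q = -6401/13081 (q = -1 + ((-12179 - 1181)/(-21481 + (2772 + 42*134)))/2 = -1 + (-13360/(-21481 + (2772 + 5628)))/2 = -1 + (-13360/(-21481 + 8400))/2 = -1 + (-13360/(-13081))/2 = -1 + (-13360*(-1/13081))/2 = -1 + (1/2)*(13360/13081) = -1 + 6680/13081 = -6401/13081 ≈ -0.48934)
(-87)**2 + q = (-87)**2 - 6401/13081 = 7569 - 6401/13081 = 99003688/13081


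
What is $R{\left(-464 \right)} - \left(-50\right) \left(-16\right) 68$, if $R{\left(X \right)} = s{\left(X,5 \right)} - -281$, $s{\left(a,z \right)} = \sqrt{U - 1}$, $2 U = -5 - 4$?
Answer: $-54119 + \frac{i \sqrt{22}}{2} \approx -54119.0 + 2.3452 i$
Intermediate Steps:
$U = - \frac{9}{2}$ ($U = \frac{-5 - 4}{2} = \frac{1}{2} \left(-9\right) = - \frac{9}{2} \approx -4.5$)
$s{\left(a,z \right)} = \frac{i \sqrt{22}}{2}$ ($s{\left(a,z \right)} = \sqrt{- \frac{9}{2} - 1} = \sqrt{- \frac{11}{2}} = \frac{i \sqrt{22}}{2}$)
$R{\left(X \right)} = 281 + \frac{i \sqrt{22}}{2}$ ($R{\left(X \right)} = \frac{i \sqrt{22}}{2} - -281 = \frac{i \sqrt{22}}{2} + 281 = 281 + \frac{i \sqrt{22}}{2}$)
$R{\left(-464 \right)} - \left(-50\right) \left(-16\right) 68 = \left(281 + \frac{i \sqrt{22}}{2}\right) - \left(-50\right) \left(-16\right) 68 = \left(281 + \frac{i \sqrt{22}}{2}\right) - 800 \cdot 68 = \left(281 + \frac{i \sqrt{22}}{2}\right) - 54400 = -54119 + \frac{i \sqrt{22}}{2}$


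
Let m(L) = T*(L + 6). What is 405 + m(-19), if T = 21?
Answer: 132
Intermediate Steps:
m(L) = 126 + 21*L (m(L) = 21*(L + 6) = 21*(6 + L) = 126 + 21*L)
405 + m(-19) = 405 + (126 + 21*(-19)) = 405 + (126 - 399) = 405 - 273 = 132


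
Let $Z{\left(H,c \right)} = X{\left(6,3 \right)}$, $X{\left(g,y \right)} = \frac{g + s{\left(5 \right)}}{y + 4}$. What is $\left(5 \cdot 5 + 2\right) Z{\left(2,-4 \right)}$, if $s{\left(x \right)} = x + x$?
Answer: $\frac{432}{7} \approx 61.714$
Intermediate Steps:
$s{\left(x \right)} = 2 x$
$X{\left(g,y \right)} = \frac{10 + g}{4 + y}$ ($X{\left(g,y \right)} = \frac{g + 2 \cdot 5}{y + 4} = \frac{g + 10}{4 + y} = \frac{10 + g}{4 + y}$)
$Z{\left(H,c \right)} = \frac{16}{7}$ ($Z{\left(H,c \right)} = \frac{10 + 6}{4 + 3} = \frac{1}{7} \cdot 16 = \frac{16}{7}$)
$\left(5 \cdot 5 + 2\right) Z{\left(2,-4 \right)} = \left(5 \cdot 5 + 2\right) \frac{16}{7} = \left(25 + 2\right) \frac{16}{7} = 27 \cdot \frac{16}{7} = \frac{432}{7}$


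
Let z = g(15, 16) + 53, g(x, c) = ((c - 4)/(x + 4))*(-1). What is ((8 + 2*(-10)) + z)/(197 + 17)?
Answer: 767/4066 ≈ 0.18864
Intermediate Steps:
g(x, c) = -(-4 + c)/(4 + x) (g(x, c) = ((-4 + c)/(4 + x))*(-1) = -(-4 + c)/(4 + x))
z = 995/19 (z = (4 - 1*16)/(4 + 15) + 53 = (4 - 16)/19 + 53 = (1/19)*(-12) + 53 = -12/19 + 53 = 995/19 ≈ 52.368)
((8 + 2*(-10)) + z)/(197 + 17) = ((8 + 2*(-10)) + 995/19)/(197 + 17) = ((8 - 20) + 995/19)/214 = (-12 + 995/19)/214 = (1/214)*(767/19) = 767/4066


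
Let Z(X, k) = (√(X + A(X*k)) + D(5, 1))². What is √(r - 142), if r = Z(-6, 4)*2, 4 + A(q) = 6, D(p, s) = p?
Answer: 2*√(-25 + 10*I) ≈ 1.9626 + 10.191*I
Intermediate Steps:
A(q) = 2 (A(q) = -4 + 6 = 2)
Z(X, k) = (5 + √(2 + X))² (Z(X, k) = (√(X + 2) + 5)² = (√(2 + X) + 5)² = (5 + √(2 + X))²)
r = 2*(5 + 2*I)² (r = (5 + √(2 - 6))²*2 = (5 + √(-4))²*2 = (5 + 2*I)²*2 = 2*(5 + 2*I)² ≈ 42.0 + 40.0*I)
√(r - 142) = √((42 + 40*I) - 142) = √(-100 + 40*I)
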